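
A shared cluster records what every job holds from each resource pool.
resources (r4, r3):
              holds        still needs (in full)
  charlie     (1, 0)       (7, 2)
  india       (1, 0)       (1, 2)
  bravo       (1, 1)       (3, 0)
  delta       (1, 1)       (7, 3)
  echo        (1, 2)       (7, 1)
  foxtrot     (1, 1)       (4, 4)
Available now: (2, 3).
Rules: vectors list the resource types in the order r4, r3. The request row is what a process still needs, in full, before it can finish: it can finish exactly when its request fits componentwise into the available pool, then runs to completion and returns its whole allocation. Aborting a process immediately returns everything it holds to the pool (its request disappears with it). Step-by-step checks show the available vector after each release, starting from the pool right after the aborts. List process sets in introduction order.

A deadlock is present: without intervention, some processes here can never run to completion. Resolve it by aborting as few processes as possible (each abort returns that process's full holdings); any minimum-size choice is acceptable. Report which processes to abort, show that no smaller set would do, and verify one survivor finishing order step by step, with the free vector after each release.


Minimum abort set: charlie and delta.
Key observation: echo had no path to completion before; after the abort of charlie and delta ((2, 1) returned), step 4 is where it fits.
Minimality, checking each single-abort alternative: charlie alone leaves delta blocked (short on r4); india alone leaves charlie blocked (short on r4); bravo alone leaves charlie blocked (short on r4); delta alone leaves charlie blocked (short on r4); echo alone leaves charlie blocked (short on r4); foxtrot alone leaves charlie blocked (short on r4).
The survivors complete as foxtrot, bravo, india, echo. Verifying each step (starting from the post-abort pool):
  pool = (4, 4)
  foxtrot needs (4, 4) <= (4, 4) -> finishes; pool += (1, 1) = (5, 5)
  bravo needs (3, 0) <= (5, 5) -> finishes; pool += (1, 1) = (6, 6)
  india needs (1, 2) <= (6, 6) -> finishes; pool += (1, 0) = (7, 6)
  echo needs (7, 1) <= (7, 6) -> finishes; pool += (1, 2) = (8, 8)


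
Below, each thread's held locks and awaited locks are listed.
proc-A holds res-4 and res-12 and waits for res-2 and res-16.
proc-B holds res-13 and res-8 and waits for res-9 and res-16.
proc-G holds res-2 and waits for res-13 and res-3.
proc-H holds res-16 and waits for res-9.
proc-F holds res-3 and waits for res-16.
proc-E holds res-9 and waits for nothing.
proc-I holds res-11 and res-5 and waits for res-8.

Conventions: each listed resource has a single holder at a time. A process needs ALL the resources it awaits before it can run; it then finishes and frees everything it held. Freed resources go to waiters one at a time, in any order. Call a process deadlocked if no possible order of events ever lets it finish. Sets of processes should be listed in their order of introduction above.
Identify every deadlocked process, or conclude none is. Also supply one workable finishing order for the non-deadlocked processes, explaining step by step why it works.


Nothing here is deadlocked.
Key observation: the wait relation is loop-free; peeling off processes with no waits unwinds the whole state.
One completion order for the rest: proc-E, proc-H, proc-B, proc-F, proc-I, proc-G, proc-A.
Verifying each step:
  run proc-E (it waits on nothing); releases res-9
  proc-H: everything it awaited (res-9) is free; runs, freeing res-16
  proc-B: everything it awaited (res-9 and res-16) is free; runs, freeing res-13 and res-8
  proc-F: everything it awaited (res-16) is free; runs, freeing res-3
  proc-I: everything it awaited (res-8) is free; runs, freeing res-11 and res-5
  proc-G: everything it awaited (res-13 and res-3) is free; runs, freeing res-2
  proc-A: everything it awaited (res-2 and res-16) is free; runs, freeing res-4 and res-12


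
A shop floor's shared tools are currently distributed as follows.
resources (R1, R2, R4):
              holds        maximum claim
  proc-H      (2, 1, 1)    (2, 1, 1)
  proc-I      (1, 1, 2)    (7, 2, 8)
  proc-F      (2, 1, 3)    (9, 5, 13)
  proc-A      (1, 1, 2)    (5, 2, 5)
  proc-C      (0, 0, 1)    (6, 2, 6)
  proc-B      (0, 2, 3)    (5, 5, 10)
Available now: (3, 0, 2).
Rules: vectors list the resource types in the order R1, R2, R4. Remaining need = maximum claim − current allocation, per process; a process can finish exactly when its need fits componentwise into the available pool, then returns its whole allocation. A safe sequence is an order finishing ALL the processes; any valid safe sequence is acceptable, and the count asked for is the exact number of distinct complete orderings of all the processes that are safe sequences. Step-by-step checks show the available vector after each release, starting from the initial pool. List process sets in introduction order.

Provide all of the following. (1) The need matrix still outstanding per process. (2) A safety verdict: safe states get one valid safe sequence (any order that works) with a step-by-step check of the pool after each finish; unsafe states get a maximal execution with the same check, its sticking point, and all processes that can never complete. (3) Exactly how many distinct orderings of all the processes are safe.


(1) Need matrix, components ordered R1, R2, R4:
  proc-H: (0, 0, 0)
  proc-I: (6, 1, 6)
  proc-F: (7, 4, 10)
  proc-A: (4, 1, 3)
  proc-C: (6, 2, 5)
  proc-B: (5, 3, 7)
(2) SAFE — a valid safe sequence is proc-H, proc-A, proc-C, proc-I, proc-B, proc-F.
Key observation: reading the order forward, proc-A is the first process whose need (4, 1, 3) meets the free pool (5, 1, 3) exactly on a resource it requests.
Walking it through:
  pool = (3, 0, 2)
  run proc-H (needs (0, 0, 0), free (3, 0, 2)); after release of (2, 1, 1) the pool is (5, 1, 3)
  run proc-A (needs (4, 1, 3), free (5, 1, 3)); after release of (1, 1, 2) the pool is (6, 2, 5)
  run proc-C (needs (6, 2, 5), free (6, 2, 5)); after release of (0, 0, 1) the pool is (6, 2, 6)
  run proc-I (needs (6, 1, 6), free (6, 2, 6)); after release of (1, 1, 2) the pool is (7, 3, 8)
  run proc-B (needs (5, 3, 7), free (7, 3, 8)); after release of (0, 2, 3) the pool is (7, 5, 11)
  run proc-F (needs (7, 4, 10), free (7, 5, 11)); after release of (2, 1, 3) the pool is (9, 6, 14)
(3) Precisely 1 of the possible complete orderings is a safe sequence.


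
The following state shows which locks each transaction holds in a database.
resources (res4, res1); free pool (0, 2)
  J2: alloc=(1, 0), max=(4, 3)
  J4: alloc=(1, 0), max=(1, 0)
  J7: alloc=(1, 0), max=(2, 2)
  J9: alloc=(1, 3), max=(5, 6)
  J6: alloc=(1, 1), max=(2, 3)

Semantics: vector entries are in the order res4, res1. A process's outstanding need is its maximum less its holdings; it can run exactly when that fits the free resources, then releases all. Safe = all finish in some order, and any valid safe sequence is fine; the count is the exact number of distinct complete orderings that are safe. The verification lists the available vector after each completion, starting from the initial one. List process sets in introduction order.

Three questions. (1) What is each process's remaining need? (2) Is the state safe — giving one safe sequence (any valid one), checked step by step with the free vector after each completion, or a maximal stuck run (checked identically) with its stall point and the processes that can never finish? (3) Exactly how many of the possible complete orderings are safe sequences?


(1) Need matrix, components ordered res4, res1:
  J2: (3, 3)
  J4: (0, 0)
  J7: (1, 2)
  J9: (4, 3)
  J6: (1, 2)
(2) SAFE, for example via the order J4, J7, J6, J2, J9.
Key observation: the first exact fit in this order is J7 — it needs (1, 2) with (1, 2) free, meeting a requested resource to the last unit.
Step-by-step check:
  pool = (0, 2)
  run J4 (needs (0, 0), free (0, 2)); after release of (1, 0) the pool is (1, 2)
  run J7 (needs (1, 2), free (1, 2)); after release of (1, 0) the pool is (2, 2)
  run J6 (needs (1, 2), free (2, 2)); after release of (1, 1) the pool is (3, 3)
  run J2 (needs (3, 3), free (3, 3)); after release of (1, 0) the pool is (4, 3)
  run J9 (needs (4, 3), free (4, 3)); after release of (1, 3) the pool is (5, 6)
(3) Precisely 2 of the possible complete orderings are safe sequences.


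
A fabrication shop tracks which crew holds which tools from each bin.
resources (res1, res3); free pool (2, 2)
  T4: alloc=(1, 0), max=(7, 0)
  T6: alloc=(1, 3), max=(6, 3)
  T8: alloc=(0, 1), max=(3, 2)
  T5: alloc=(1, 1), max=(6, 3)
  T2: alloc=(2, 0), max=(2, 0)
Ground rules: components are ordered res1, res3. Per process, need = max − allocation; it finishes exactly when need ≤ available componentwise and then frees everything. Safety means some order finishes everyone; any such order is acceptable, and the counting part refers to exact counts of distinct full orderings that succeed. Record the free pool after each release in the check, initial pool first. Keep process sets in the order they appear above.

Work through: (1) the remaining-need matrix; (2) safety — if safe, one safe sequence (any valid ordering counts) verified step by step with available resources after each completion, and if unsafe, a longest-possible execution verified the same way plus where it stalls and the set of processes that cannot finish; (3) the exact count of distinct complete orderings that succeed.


(1) Outstanding need per process (order res1, res3):
  T4: (6, 0)
  T6: (5, 0)
  T8: (3, 1)
  T5: (5, 2)
  T2: (0, 0)
(2) UNSAFE.
Key observation: the wall is res1: completing T2, T8 brings the pool only to (4, 3), and all the rest need more.
The run T2, T8 cannot be extended any further. Step-by-step check:
  pool = (2, 2)
  T2 needs (0, 0) <= (2, 2) -> finishes; pool += (2, 0) = (4, 2)
  T8 needs (3, 1) <= (4, 2) -> finishes; pool += (0, 1) = (4, 3)
  T4 still needs (6, 0) but only (4, 3) is free — short on res1
  T6 still needs (5, 0) but only (4, 3) is free — short on res1
  T5 still needs (5, 2) but only (4, 3) is free — short on res1
Never able to finish: T4, T6 and T5.
(3) Exactly 0 of the possible complete orderings are safe sequences.


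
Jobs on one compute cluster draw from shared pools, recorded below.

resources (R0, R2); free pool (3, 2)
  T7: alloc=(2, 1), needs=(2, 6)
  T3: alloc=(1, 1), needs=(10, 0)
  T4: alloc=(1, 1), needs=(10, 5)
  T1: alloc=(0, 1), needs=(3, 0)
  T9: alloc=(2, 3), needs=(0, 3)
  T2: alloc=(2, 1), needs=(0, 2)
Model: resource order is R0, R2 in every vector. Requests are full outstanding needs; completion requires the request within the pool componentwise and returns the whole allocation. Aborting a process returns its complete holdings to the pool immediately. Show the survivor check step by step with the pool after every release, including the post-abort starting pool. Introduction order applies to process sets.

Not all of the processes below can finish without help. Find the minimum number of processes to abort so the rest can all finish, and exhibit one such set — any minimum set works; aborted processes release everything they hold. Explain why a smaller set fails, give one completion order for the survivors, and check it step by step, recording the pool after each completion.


The answer: abort T3.
Key observation: T4 had no path to completion before; after the abort of T3 ((1, 1) returned), step 5 is where it fits.
Why nothing smaller works: aborting no one leaves the state deadlocked as given.
Survivors finish in the order: T9, T7, T2, T1, T4. Walking it through (pool after the aborts first):
  pool = (4, 3)
  T9 needs (0, 3) <= (4, 3) -> finishes; pool += (2, 3) = (6, 6)
  T7 needs (2, 6) <= (6, 6) -> finishes; pool += (2, 1) = (8, 7)
  T2 needs (0, 2) <= (8, 7) -> finishes; pool += (2, 1) = (10, 8)
  T1 needs (3, 0) <= (10, 8) -> finishes; pool += (0, 1) = (10, 9)
  T4 needs (10, 5) <= (10, 9) -> finishes; pool += (1, 1) = (11, 10)


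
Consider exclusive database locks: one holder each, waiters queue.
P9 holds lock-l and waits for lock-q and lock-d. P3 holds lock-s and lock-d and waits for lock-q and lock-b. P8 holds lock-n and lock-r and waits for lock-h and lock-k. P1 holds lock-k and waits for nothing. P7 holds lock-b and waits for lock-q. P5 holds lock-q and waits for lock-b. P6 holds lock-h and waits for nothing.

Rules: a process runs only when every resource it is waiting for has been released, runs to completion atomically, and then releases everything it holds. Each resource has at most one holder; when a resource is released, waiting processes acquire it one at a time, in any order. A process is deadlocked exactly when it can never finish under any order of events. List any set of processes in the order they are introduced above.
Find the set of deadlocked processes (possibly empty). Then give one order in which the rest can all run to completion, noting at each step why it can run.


The deadlocked set is P9, P3, P7 and P5.
Key observation: the knot is the closed ring of waits P7 -> P5 -> P7; P9 and P3 wait into the deadlock from upstream.
A valid finishing order for the others: P6, P1, P8.
Verifying each step:
  run P6 (it waits on nothing); releases lock-h
  run P1 (it waits on nothing); releases lock-k
  P8: everything it awaited (lock-h and lock-k) is free; runs, freeing lock-n and lock-r


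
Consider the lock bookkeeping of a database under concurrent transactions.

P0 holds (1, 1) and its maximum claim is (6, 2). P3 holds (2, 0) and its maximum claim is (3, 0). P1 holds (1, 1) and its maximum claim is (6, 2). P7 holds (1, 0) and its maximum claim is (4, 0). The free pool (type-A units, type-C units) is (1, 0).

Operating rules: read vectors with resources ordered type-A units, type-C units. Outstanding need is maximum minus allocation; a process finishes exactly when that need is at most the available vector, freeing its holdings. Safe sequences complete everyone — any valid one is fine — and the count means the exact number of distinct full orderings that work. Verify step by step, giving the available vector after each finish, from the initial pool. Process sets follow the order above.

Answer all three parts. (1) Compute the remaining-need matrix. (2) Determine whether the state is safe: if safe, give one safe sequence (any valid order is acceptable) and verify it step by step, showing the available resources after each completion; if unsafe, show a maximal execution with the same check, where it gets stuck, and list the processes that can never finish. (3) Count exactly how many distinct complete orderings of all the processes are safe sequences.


(1) Need matrix, components ordered type-A units, type-C units:
  P0: (5, 1)
  P3: (1, 0)
  P1: (5, 1)
  P7: (3, 0)
(2) UNSAFE — no complete ordering exists.
Key observation: once P3, P7 finish, the pool peaks at (4, 0) — and every remaining process still needs more type-A units than that.
A maximal execution: P3, P7 — then nothing else fits. Verifying each step:
  pool = (1, 0)
  run P3 (needs (1, 0), free (1, 0)); after release of (2, 0) the pool is (3, 0)
  run P7 (needs (3, 0), free (3, 0)); after release of (1, 0) the pool is (4, 0)
  P0 still needs (5, 1) but only (4, 0) is free — short on type-A units and type-C units
  P1 still needs (5, 1) but only (4, 0) is free — short on type-A units and type-C units
Never able to finish: P0 and P1.
(3) Precisely 0 of the possible complete orderings are safe sequences.


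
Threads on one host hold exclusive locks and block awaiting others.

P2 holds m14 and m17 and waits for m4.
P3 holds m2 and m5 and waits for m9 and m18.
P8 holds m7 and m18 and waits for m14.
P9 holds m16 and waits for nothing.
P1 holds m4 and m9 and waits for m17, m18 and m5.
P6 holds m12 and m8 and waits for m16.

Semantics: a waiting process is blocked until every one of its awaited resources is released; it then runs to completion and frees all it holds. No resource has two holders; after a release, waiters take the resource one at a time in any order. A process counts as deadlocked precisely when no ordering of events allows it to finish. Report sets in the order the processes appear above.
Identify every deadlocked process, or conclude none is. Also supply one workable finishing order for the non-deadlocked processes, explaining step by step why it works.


Deadlocked: P2, P3, P8 and P1.
Key observation: along P2 -> P1 -> P2, each member waits on what the next one holds — a deadlock; P3 and P8 are caught in further circular waits.
One completion order for the rest: P9, P6.
Verifying each step:
  P9: no waits; runs immediately, freeing m16
  run P6 (all its waits — m16 — are resolved); releases m12 and m8


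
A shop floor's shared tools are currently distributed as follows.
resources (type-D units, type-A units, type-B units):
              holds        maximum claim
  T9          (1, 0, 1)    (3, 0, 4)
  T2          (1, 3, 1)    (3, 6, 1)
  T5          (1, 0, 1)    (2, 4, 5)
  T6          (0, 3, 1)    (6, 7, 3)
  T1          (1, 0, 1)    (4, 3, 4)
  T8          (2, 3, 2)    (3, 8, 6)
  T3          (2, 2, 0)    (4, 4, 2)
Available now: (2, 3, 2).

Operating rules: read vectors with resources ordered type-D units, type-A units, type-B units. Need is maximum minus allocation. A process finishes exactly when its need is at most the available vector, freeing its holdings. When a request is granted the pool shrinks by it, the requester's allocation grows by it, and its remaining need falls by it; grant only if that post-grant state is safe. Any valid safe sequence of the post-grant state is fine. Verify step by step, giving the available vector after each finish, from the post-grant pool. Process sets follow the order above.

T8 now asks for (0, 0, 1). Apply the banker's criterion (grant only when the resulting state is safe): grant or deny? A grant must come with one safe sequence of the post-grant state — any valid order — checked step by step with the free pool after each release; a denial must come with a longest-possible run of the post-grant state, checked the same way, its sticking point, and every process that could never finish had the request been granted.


DENY: after the grant no complete ordering would exist.
Key observation: after T2, T3 the pool peaks at (5, 8, 2), and each blocked process is short somewhere: T9 on type-B units; T5 on type-B units; T6 on type-D units; T1 on type-B units; T8 on type-B units.
On the post-grant state, T2, T3 is a maximal run — nothing extends it. Walking it through:
  pool = (2, 3, 1)
  T2 needs (2, 3, 0) <= (2, 3, 1) -> finishes; pool += (1, 3, 1) = (3, 6, 2)
  T3 needs (2, 2, 2) <= (3, 6, 2) -> finishes; pool += (2, 2, 0) = (5, 8, 2)
  T9 still needs (2, 0, 3) but only (5, 8, 2) is free — short on type-B units
  T5 still needs (1, 4, 4) but only (5, 8, 2) is free — short on type-B units
  T6 still needs (6, 4, 2) but only (5, 8, 2) is free — short on type-D units
  T1 still needs (3, 3, 3) but only (5, 8, 2) is free — short on type-B units
  T8 still needs (1, 5, 3) but only (5, 8, 2) is free — short on type-B units
Post-grant, the permanently blocked set is T9, T5, T6, T1 and T8.


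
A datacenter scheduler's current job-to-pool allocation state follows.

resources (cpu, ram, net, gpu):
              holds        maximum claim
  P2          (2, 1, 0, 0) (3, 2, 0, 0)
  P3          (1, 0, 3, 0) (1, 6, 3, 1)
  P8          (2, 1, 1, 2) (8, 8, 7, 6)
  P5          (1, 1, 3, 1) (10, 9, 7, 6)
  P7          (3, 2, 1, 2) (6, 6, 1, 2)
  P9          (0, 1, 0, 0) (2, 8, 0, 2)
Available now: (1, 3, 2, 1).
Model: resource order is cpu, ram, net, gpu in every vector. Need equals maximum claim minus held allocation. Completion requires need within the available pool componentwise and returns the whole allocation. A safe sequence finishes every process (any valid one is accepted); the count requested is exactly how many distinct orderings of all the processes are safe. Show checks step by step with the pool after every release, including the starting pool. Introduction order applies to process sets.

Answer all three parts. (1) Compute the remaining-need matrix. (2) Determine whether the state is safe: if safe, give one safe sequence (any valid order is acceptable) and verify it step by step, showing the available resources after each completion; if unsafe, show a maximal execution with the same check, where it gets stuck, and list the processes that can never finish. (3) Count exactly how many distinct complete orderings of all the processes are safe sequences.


(1) Outstanding need per process (order cpu, ram, net, gpu):
  P2: (1, 1, 0, 0)
  P3: (0, 6, 0, 1)
  P8: (6, 7, 6, 4)
  P5: (9, 8, 4, 5)
  P7: (3, 4, 0, 0)
  P9: (2, 7, 0, 2)
(2) The state is UNSAFE.
Key observation: no order helps: past P2, P7, P3, the free pool tops out at (7, 6, 6, 3), below what each blocked process needs in ram.
Going as far as possible: P2, P7, P3; after that, nothing fits. Check, step by step:
  pool = (1, 3, 2, 1)
  P2: need (1, 1, 0, 0) fits (1, 3, 2, 1); releases (2, 1, 0, 0), pool now (3, 4, 2, 1)
  P7: need (3, 4, 0, 0) fits (3, 4, 2, 1); releases (3, 2, 1, 2), pool now (6, 6, 3, 3)
  P3: need (0, 6, 0, 1) fits (6, 6, 3, 3); releases (1, 0, 3, 0), pool now (7, 6, 6, 3)
  blocked: P8 wants (6, 7, 6, 4), pool (7, 6, 6, 3) — not enough ram and gpu
  blocked: P5 wants (9, 8, 4, 5), pool (7, 6, 6, 3) — not enough cpu, ram and gpu
  blocked: P9 wants (2, 7, 0, 2), pool (7, 6, 6, 3) — not enough ram
Processes that can never finish: P8, P5 and P9.
(3) The exact count: 0 of the possible complete orderings are safe sequences.


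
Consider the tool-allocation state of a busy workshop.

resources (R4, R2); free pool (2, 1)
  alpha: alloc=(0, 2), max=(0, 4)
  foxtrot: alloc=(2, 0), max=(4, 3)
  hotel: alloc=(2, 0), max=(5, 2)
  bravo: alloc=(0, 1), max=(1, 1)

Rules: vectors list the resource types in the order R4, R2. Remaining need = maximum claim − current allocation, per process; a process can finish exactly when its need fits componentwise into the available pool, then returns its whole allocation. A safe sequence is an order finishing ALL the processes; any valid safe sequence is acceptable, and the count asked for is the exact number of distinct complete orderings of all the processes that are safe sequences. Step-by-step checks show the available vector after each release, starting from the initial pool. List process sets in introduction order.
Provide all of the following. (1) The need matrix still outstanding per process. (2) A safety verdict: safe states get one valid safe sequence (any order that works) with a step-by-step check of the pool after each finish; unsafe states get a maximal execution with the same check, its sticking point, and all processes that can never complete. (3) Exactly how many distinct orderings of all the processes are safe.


(1) Remaining need (order R4, R2):
  alpha: (0, 2)
  foxtrot: (2, 3)
  hotel: (3, 2)
  bravo: (1, 0)
(2) SAFE — a valid safe sequence is bravo, alpha, foxtrot, hotel.
Key observation: at alpha the run first touches a limit — (0, 2) against (2, 2), exact on a resource it actually requests.
Step-by-step check:
  pool = (2, 1)
  bravo needs (1, 0) <= (2, 1) -> finishes; pool += (0, 1) = (2, 2)
  alpha needs (0, 2) <= (2, 2) -> finishes; pool += (0, 2) = (2, 4)
  foxtrot needs (2, 3) <= (2, 4) -> finishes; pool += (2, 0) = (4, 4)
  hotel needs (3, 2) <= (4, 4) -> finishes; pool += (2, 0) = (6, 4)
(3) Exactly 1 of the possible complete orderings is a safe sequence.


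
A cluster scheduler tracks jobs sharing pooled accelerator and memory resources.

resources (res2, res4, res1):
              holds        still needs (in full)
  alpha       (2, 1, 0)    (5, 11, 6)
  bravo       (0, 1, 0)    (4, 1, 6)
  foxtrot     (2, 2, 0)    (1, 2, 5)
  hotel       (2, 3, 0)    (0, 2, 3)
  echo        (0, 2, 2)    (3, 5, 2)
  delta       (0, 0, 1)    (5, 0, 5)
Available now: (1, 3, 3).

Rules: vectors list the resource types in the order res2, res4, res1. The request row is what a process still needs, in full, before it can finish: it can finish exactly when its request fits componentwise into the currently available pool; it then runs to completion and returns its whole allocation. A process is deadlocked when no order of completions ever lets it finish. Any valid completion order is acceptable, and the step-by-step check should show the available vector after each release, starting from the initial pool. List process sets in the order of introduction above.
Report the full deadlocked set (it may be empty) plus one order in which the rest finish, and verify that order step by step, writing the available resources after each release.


No process is deadlocked.
Key observation: hotel can run right away; the returned allocation unlocks the remaining processes in turn.
The rest can finish in the order hotel, echo, foxtrot, delta, bravo, alpha. Check, step by step:
  pool = (1, 3, 3)
  hotel needs (0, 2, 3) <= (1, 3, 3) -> finishes; pool += (2, 3, 0) = (3, 6, 3)
  echo needs (3, 5, 2) <= (3, 6, 3) -> finishes; pool += (0, 2, 2) = (3, 8, 5)
  foxtrot needs (1, 2, 5) <= (3, 8, 5) -> finishes; pool += (2, 2, 0) = (5, 10, 5)
  delta needs (5, 0, 5) <= (5, 10, 5) -> finishes; pool += (0, 0, 1) = (5, 10, 6)
  bravo needs (4, 1, 6) <= (5, 10, 6) -> finishes; pool += (0, 1, 0) = (5, 11, 6)
  alpha needs (5, 11, 6) <= (5, 11, 6) -> finishes; pool += (2, 1, 0) = (7, 12, 6)


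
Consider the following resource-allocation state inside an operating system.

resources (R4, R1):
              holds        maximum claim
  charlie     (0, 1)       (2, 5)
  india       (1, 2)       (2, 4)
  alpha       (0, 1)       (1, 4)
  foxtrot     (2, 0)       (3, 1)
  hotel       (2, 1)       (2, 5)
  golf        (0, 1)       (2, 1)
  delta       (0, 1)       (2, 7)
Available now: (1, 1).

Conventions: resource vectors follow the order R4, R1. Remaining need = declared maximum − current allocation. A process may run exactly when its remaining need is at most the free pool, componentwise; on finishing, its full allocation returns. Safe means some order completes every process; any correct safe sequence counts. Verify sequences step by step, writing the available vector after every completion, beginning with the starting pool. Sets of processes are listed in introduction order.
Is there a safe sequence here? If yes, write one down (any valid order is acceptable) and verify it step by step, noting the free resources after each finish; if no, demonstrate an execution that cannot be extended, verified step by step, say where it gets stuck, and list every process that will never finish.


The state is SAFE; one workable sequence: foxtrot, golf, india, charlie, alpha, hotel, delta.
Key observation: reading the order forward, foxtrot is the first process whose need (1, 1) meets the free pool (1, 1) exactly on a resource it requests.
Walking it through:
  pool = (1, 1)
  foxtrot needs (1, 1) <= (1, 1) -> finishes; pool += (2, 0) = (3, 1)
  golf needs (2, 0) <= (3, 1) -> finishes; pool += (0, 1) = (3, 2)
  india needs (1, 2) <= (3, 2) -> finishes; pool += (1, 2) = (4, 4)
  charlie needs (2, 4) <= (4, 4) -> finishes; pool += (0, 1) = (4, 5)
  alpha needs (1, 3) <= (4, 5) -> finishes; pool += (0, 1) = (4, 6)
  hotel needs (0, 4) <= (4, 6) -> finishes; pool += (2, 1) = (6, 7)
  delta needs (2, 6) <= (6, 7) -> finishes; pool += (0, 1) = (6, 8)


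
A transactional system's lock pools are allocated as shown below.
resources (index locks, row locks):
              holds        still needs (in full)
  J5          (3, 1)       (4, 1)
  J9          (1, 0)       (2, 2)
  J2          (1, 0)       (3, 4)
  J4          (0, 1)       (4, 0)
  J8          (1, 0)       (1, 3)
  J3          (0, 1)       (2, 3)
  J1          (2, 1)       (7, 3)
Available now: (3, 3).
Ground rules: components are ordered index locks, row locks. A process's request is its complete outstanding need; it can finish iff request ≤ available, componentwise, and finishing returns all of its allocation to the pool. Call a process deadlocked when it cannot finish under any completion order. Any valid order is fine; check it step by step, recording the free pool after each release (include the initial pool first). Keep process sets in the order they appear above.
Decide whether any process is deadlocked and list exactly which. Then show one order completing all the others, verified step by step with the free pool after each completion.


No process is deadlocked.
Key observation: there is always a runnable process — J3 first — so the state unwinds completely.
The rest can finish in the order J3, J9, J5, J8, J2, J4, J1. Check, step by step:
  pool = (3, 3)
  J3: need (2, 3) fits (3, 3); releases (0, 1), pool now (3, 4)
  J9: need (2, 2) fits (3, 4); releases (1, 0), pool now (4, 4)
  J5: need (4, 1) fits (4, 4); releases (3, 1), pool now (7, 5)
  J8: need (1, 3) fits (7, 5); releases (1, 0), pool now (8, 5)
  J2: need (3, 4) fits (8, 5); releases (1, 0), pool now (9, 5)
  J4: need (4, 0) fits (9, 5); releases (0, 1), pool now (9, 6)
  J1: need (7, 3) fits (9, 6); releases (2, 1), pool now (11, 7)


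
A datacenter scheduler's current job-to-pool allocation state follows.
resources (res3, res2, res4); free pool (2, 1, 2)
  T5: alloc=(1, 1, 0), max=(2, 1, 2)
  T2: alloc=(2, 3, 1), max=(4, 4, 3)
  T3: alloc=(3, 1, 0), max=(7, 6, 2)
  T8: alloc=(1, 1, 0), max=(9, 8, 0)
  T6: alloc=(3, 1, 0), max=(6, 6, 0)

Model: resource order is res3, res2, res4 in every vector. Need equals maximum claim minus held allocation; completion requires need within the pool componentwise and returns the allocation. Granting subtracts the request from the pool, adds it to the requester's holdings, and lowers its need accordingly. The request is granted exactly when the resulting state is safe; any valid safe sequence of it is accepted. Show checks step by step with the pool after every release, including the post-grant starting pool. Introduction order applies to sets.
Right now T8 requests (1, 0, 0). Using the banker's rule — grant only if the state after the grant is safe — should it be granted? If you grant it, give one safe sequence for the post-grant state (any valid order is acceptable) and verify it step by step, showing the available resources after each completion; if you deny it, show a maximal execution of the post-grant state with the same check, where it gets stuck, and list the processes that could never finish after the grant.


GRANT. The post-grant state is safe; one safe sequence: T5, T2, T6, T3, T8.
Key observation: the grant leaves (1, 1, 2) free — enough for T5, whose release restarts the cascade.
Check on the post-grant state, step by step:
  pool = (1, 1, 2)
  run T5 (needs (1, 0, 2), free (1, 1, 2)); after release of (1, 1, 0) the pool is (2, 2, 2)
  run T2 (needs (2, 1, 2), free (2, 2, 2)); after release of (2, 3, 1) the pool is (4, 5, 3)
  run T6 (needs (3, 5, 0), free (4, 5, 3)); after release of (3, 1, 0) the pool is (7, 6, 3)
  run T3 (needs (4, 5, 2), free (7, 6, 3)); after release of (3, 1, 0) the pool is (10, 7, 3)
  run T8 (needs (7, 7, 0), free (10, 7, 3)); after release of (2, 1, 0) the pool is (12, 8, 3)


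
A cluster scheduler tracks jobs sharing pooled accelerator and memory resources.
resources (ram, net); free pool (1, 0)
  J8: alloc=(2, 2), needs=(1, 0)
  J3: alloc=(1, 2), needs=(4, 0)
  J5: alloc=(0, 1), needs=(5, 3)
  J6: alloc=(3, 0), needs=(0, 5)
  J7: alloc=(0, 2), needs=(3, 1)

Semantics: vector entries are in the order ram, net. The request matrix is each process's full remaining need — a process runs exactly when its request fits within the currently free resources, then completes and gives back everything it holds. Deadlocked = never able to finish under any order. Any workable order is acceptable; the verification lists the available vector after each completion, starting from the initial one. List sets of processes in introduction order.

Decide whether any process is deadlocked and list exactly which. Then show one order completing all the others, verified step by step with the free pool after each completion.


Deadlocked: J3, J5 and J6.
Key observation: after J8, J7 the pool peaks at (3, 4), and each blocked process is short somewhere: J3 on ram; J5 on ram; J6 on net.
One completion order for the rest: J8, J7. Walking it through:
  pool = (1, 0)
  J8 needs (1, 0) <= (1, 0) -> finishes; pool += (2, 2) = (3, 2)
  J7 needs (3, 1) <= (3, 2) -> finishes; pool += (0, 2) = (3, 4)
The blocked processes can never fit:
  J3 still needs (4, 0) but only (3, 4) is free — short on ram
  J5 still needs (5, 3) but only (3, 4) is free — short on ram
  J6 still needs (0, 5) but only (3, 4) is free — short on net


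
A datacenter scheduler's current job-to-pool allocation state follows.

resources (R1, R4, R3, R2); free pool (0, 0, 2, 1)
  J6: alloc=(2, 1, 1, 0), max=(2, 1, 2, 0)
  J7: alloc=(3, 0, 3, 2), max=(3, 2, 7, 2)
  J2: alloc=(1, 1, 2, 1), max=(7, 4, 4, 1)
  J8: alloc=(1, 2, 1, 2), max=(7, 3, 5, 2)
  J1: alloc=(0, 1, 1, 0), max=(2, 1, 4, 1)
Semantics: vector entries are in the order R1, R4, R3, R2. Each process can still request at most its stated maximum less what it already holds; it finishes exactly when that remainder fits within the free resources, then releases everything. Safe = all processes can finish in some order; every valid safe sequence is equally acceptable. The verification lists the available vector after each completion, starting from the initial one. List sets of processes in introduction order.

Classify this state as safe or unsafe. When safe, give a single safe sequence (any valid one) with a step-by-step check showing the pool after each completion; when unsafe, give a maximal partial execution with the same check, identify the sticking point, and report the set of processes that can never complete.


The state is UNSAFE.
Key observation: after J6, J1, J7 complete, (5, 2, 7, 3) is the best the pool ever gets, yet each leftover process wants more R1.
Going as far as possible: J6, J1, J7; after that, nothing fits. Check, step by step:
  pool = (0, 0, 2, 1)
  J6 needs (0, 0, 1, 0) <= (0, 0, 2, 1) -> finishes; pool += (2, 1, 1, 0) = (2, 1, 3, 1)
  J1 needs (2, 0, 3, 1) <= (2, 1, 3, 1) -> finishes; pool += (0, 1, 1, 0) = (2, 2, 4, 1)
  J7 needs (0, 2, 4, 0) <= (2, 2, 4, 1) -> finishes; pool += (3, 0, 3, 2) = (5, 2, 7, 3)
  J2 cannot run: need (6, 3, 2, 0) vs free (5, 2, 7, 3) (insufficient R1 and R4)
  J8 cannot run: need (6, 1, 4, 0) vs free (5, 2, 7, 3) (insufficient R1)
Permanently blocked: J2 and J8.


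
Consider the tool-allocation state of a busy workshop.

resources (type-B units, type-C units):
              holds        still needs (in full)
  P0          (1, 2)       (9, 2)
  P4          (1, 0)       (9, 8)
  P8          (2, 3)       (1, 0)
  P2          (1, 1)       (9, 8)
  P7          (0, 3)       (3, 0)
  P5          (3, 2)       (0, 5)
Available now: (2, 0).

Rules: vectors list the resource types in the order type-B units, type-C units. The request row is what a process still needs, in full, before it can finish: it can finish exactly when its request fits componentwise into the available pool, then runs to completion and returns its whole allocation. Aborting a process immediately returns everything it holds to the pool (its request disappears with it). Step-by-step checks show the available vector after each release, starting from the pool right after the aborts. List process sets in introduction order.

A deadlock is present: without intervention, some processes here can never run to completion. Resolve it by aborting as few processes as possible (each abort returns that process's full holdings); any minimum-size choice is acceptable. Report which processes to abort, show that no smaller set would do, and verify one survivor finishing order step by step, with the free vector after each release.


The answer: abort P4 and P2.
Key observation: P0 was stuck for good until P4 and P2 gave back (2, 1); in the order shown it finishes at step 4.
Why nothing smaller works — every single abort fails: P0 alone leaves P4 blocked (short on type-B units); P4 alone leaves P0 blocked (short on type-B units); P8 alone leaves P0 blocked (short on type-B units); P2 alone leaves P0 blocked (short on type-B units); P7 alone leaves P0 blocked (short on type-B units); P5 alone leaves P0 blocked (short on type-B units).
Survivors finish in the order: P8, P7, P5, P0. Verifying each step (pool after the aborts first):
  pool = (4, 1)
  P8 needs (1, 0) <= (4, 1) -> finishes; pool += (2, 3) = (6, 4)
  P7 needs (3, 0) <= (6, 4) -> finishes; pool += (0, 3) = (6, 7)
  P5 needs (0, 5) <= (6, 7) -> finishes; pool += (3, 2) = (9, 9)
  P0 needs (9, 2) <= (9, 9) -> finishes; pool += (1, 2) = (10, 11)


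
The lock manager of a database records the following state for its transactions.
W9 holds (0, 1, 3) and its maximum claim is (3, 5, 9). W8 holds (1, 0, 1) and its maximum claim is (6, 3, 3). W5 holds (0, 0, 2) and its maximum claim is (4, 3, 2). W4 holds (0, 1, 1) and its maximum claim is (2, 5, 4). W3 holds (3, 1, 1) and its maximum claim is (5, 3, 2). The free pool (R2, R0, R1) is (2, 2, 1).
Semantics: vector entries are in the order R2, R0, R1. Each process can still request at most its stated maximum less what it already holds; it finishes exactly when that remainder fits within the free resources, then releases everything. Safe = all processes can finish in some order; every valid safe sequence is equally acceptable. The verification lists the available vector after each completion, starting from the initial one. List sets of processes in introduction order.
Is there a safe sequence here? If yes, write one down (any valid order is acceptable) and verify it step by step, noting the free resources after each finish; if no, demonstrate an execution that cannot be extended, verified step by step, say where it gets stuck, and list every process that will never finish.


UNSAFE — no complete ordering exists.
Key observation: W3, W5, W8 can finish, but then (6, 3, 5) is all there is, and the blocked group's R0 demands exceed it.
A maximal execution: W3, W5, W8 — then nothing else fits. Walking it through:
  pool = (2, 2, 1)
  run W3 (needs (2, 2, 1), free (2, 2, 1)); after release of (3, 1, 1) the pool is (5, 3, 2)
  run W5 (needs (4, 3, 0), free (5, 3, 2)); after release of (0, 0, 2) the pool is (5, 3, 4)
  run W8 (needs (5, 3, 2), free (5, 3, 4)); after release of (1, 0, 1) the pool is (6, 3, 5)
  W9 cannot run: need (3, 4, 6) vs free (6, 3, 5) (insufficient R0 and R1)
  W4 cannot run: need (2, 4, 3) vs free (6, 3, 5) (insufficient R0)
Permanently blocked: W9 and W4.


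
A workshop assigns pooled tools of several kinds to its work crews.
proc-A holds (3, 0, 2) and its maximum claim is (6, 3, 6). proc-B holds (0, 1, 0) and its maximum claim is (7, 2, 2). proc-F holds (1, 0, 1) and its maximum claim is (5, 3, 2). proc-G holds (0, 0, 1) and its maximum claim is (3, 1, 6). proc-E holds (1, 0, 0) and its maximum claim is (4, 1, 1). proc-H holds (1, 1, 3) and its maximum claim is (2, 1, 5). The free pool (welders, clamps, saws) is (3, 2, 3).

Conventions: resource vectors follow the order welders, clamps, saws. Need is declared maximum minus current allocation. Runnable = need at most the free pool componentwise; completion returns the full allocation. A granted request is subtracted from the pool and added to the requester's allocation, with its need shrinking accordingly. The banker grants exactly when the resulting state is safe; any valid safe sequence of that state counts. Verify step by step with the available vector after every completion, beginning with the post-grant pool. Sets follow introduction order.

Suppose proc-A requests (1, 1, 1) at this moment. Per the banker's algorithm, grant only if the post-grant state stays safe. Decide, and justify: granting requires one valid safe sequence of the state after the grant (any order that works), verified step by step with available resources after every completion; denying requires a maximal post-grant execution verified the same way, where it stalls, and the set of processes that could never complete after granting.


GRANT: granting preserves safety; a valid post-grant sequence is proc-H, proc-E, proc-A, proc-G, proc-F, proc-B.
Key observation: with (2, 1, 2) left after the transfer, proc-H can run at once — the state stays safe.
Verifying the post-grant state step by step:
  pool = (2, 1, 2)
  run proc-H (needs (1, 0, 2), free (2, 1, 2)); after release of (1, 1, 3) the pool is (3, 2, 5)
  run proc-E (needs (3, 1, 1), free (3, 2, 5)); after release of (1, 0, 0) the pool is (4, 2, 5)
  run proc-A (needs (2, 2, 3), free (4, 2, 5)); after release of (4, 1, 3) the pool is (8, 3, 8)
  run proc-G (needs (3, 1, 5), free (8, 3, 8)); after release of (0, 0, 1) the pool is (8, 3, 9)
  run proc-F (needs (4, 3, 1), free (8, 3, 9)); after release of (1, 0, 1) the pool is (9, 3, 10)
  run proc-B (needs (7, 1, 2), free (9, 3, 10)); after release of (0, 1, 0) the pool is (9, 4, 10)
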